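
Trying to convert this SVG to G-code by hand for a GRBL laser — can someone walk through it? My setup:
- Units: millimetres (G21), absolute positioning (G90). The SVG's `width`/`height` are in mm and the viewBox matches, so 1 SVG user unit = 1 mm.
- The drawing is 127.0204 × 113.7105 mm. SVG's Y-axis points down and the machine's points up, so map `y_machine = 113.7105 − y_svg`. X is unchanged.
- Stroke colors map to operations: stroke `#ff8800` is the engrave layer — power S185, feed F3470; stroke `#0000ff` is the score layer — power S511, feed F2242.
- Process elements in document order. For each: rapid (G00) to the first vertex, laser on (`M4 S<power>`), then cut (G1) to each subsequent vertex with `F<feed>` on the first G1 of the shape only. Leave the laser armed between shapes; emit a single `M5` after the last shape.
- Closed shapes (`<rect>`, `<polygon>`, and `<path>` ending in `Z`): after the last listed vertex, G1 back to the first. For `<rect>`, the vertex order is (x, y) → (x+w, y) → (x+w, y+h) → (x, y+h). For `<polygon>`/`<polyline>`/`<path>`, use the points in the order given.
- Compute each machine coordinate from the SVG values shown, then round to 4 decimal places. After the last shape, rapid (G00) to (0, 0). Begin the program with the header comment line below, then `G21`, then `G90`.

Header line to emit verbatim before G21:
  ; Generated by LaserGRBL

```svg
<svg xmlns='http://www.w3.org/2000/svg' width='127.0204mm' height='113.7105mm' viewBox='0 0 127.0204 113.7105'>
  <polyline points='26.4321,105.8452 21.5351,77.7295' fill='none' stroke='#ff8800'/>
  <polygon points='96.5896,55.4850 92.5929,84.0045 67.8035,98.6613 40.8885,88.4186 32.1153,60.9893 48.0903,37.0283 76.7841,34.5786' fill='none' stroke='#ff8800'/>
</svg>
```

; Generated by LaserGRBL
G21
G90
G00 X26.4321 Y7.8653
M4 S185
G1 X21.5351 Y35.9810 F3470
G00 X96.5896 Y58.2255
M4 S185
G1 X92.5929 Y29.7060 F3470
G1 X67.8035 Y15.0492
G1 X40.8885 Y25.2919
G1 X32.1153 Y52.7212
G1 X48.0903 Y76.6822
G1 X76.7841 Y79.1319
G1 X96.5896 Y58.2255
M5
G00 X0.0000 Y0.0000

1 u = 1 mm; y_m = 113.7105 − y.

[1] `<polyline>` line segment, #ff8800→engrave S185 F3470: (26.4321,7.8653) → (21.5351,35.9810)

[2] `<polygon>` regular polygon, #ff8800→engrave S185 F3470: (96.5896,58.2255) → (92.5929,29.7060) → (67.8035,15.0492) → (40.8885,25.2919) → (32.1153,52.7212) → (48.0903,76.6822) → (76.7841,79.1319) → (96.5896,58.2255) (closed)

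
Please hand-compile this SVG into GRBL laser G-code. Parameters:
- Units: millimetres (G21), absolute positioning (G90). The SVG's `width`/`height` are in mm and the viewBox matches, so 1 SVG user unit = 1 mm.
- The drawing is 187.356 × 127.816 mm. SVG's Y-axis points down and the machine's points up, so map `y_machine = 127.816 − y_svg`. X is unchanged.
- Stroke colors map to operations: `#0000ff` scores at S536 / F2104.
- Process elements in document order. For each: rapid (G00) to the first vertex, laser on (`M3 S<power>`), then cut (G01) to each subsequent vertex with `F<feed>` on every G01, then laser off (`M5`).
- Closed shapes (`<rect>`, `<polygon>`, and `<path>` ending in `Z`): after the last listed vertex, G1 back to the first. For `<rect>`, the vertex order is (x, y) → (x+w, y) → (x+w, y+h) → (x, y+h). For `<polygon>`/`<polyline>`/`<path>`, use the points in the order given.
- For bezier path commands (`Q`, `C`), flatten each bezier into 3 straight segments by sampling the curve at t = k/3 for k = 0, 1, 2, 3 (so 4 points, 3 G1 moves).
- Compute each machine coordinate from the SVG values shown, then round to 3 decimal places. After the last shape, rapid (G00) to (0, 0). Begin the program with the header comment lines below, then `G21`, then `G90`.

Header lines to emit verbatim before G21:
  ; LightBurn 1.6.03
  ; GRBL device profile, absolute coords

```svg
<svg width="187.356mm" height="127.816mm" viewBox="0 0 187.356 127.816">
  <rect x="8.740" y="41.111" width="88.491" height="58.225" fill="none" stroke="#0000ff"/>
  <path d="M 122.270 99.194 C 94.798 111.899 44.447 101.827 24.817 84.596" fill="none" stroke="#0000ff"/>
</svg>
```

viewBox `0 0 187.356 127.816` with mm width/height → 1 unit = 1 mm. Flip: y_m = 127.816 − y_svg.

**Shape 1** — `<rect>` rectangle, stroke `#0000ff` → score (S536, F2104). Machine vertices: (8.740,86.705) → (97.231,86.705) → (97.231,28.480) → (8.740,28.480) → (8.740,86.705). Closed: final G1 returns to the first vertex.

**Shape 2** — `<path>` cubic bezier, stroke `#0000ff` → score (S536, F2104). Control points (SVG): P0=(122.270,99.194), P1=(94.798,111.899), P2=(44.447,101.827), P3=(24.817,84.596); sampled at t=k/3. Machine vertices: (122.270,28.622) → (89.157,22.931) → (52.702,28.954) → (24.817,43.220). Open path.

; LightBurn 1.6.03
; GRBL device profile, absolute coords
G21
G90
G00 X8.740 Y86.705
M3 S536
G01 X97.231 Y86.705 F2104
G01 X97.231 Y28.480 F2104
G01 X8.740 Y28.480 F2104
G01 X8.740 Y86.705 F2104
M5
G00 X122.270 Y28.622
M3 S536
G01 X89.157 Y22.931 F2104
G01 X52.702 Y28.954 F2104
G01 X24.817 Y43.220 F2104
M5
G00 X0.000 Y0.000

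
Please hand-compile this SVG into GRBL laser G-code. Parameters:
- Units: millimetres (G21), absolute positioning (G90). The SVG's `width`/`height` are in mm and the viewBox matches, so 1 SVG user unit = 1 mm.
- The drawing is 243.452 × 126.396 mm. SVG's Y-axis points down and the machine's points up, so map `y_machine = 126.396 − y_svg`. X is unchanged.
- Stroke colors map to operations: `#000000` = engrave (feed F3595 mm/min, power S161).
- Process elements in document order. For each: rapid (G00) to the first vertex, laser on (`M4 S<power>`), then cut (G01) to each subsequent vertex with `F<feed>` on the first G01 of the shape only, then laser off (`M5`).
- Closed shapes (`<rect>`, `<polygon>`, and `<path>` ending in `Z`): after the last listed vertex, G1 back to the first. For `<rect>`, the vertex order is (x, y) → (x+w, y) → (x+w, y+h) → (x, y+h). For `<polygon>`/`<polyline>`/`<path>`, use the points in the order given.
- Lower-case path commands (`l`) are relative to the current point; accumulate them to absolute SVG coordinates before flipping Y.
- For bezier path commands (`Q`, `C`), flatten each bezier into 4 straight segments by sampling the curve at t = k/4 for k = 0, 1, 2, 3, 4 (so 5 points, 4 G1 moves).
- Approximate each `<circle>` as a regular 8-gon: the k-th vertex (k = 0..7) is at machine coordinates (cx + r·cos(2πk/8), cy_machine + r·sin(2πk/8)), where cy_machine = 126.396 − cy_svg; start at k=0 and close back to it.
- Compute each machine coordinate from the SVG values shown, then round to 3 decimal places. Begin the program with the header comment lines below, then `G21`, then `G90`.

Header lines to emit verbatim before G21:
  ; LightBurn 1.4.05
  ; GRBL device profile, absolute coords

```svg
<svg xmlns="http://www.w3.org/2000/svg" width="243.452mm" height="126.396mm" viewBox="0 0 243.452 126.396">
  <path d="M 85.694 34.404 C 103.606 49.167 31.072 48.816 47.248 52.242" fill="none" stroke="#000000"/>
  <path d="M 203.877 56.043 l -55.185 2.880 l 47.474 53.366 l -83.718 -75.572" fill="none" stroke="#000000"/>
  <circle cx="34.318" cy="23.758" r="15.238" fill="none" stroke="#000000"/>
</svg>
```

; LightBurn 1.4.05
; GRBL device profile, absolute coords
G21
G90
G00 X85.694 Y91.992
M4 S161
G01 X84.969 Y83.458 F3595
G01 X67.122 Y78.822
G01 X48.950 Y76.310
G01 X47.248 Y74.154
M5
G00 X203.877 Y70.353
M4 S161
G01 X148.692 Y67.473 F3595
G01 X196.166 Y14.107
G01 X112.448 Y89.679
M5
G00 X49.556 Y102.638
M4 S161
G01 X45.093 Y113.413 F3595
G01 X34.318 Y117.876
G01 X23.543 Y113.413
G01 X19.080 Y102.638
G01 X23.543 Y91.863
G01 X34.318 Y87.400
G01 X45.093 Y91.863
G01 X49.556 Y102.638
M5

Since the viewBox matches the mm dimensions, user units are millimetres directly. The only transform is the Y-flip y_m = 126.396 − y_svg.

Shape 1 is a cubic bezier drawn with `<path>`. Its stroke #000000 means engrave at S161, F3595. After flipping Y the toolpath is (85.694,91.992) → (84.969,83.458) → (67.122,78.822) → (48.950,76.310) → (47.248,74.154).

Shape 2 is a open polyline drawn with `<path>`. Its stroke #000000 means engrave at S161, F3595. After flipping Y the toolpath is (203.877,70.353) → (148.692,67.473) → (196.166,14.107) → (112.448,89.679).

Shape 3 is a circle drawn with `<circle>`. Its stroke #000000 means engrave at S161, F3595. After flipping Y the toolpath is (49.556,102.638) → (45.093,113.413) → (34.318,117.876) → (23.543,113.413) → (19.080,102.638) → (23.543,91.863) → (34.318,87.400) → (45.093,91.863) → (49.556,102.638), returning to the start.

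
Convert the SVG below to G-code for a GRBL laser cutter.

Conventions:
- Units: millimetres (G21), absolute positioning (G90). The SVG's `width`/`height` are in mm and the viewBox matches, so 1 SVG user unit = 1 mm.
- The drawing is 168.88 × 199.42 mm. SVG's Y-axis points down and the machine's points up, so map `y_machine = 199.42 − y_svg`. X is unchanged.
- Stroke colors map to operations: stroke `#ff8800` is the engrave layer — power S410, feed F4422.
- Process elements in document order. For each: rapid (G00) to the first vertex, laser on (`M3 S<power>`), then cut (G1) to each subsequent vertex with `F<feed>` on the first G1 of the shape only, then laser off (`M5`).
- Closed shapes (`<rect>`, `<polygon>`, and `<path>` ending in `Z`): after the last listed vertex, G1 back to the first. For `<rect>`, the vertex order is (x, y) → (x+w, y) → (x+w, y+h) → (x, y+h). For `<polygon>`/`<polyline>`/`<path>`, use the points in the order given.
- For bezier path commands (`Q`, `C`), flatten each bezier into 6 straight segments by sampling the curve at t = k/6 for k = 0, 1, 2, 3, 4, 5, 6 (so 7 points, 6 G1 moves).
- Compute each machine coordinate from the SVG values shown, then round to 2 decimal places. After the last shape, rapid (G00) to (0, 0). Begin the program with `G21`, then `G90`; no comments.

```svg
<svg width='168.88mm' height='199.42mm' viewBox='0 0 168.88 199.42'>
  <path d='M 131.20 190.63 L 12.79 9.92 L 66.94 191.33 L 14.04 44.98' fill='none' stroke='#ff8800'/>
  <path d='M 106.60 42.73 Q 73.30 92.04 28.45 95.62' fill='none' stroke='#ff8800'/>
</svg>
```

1 u = 1 mm; y_m = 199.42 − y.

[1] `<path>` open polyline, #ff8800→engrave S410 F4422: (131.20,8.79) → (12.79,189.50) → (66.94,8.09) → (14.04,154.44)

[2] `<path>` quadratic bezier, #ff8800→engrave S410 F4422: (106.60,156.69) → (95.18,141.52) → (83.12,128.90) → (70.41,118.81) → (57.07,111.27) → (43.08,106.26) → (28.45,103.80)

G21
G90
G00 X131.20 Y8.79
M3 S410
G1 X12.79 Y189.50 F4422
G1 X66.94 Y8.09
G1 X14.04 Y154.44
M5
G00 X106.60 Y156.69
M3 S410
G1 X95.18 Y141.52 F4422
G1 X83.12 Y128.90
G1 X70.41 Y118.81
G1 X57.07 Y111.27
G1 X43.08 Y106.26
G1 X28.45 Y103.80
M5
G00 X0.00 Y0.00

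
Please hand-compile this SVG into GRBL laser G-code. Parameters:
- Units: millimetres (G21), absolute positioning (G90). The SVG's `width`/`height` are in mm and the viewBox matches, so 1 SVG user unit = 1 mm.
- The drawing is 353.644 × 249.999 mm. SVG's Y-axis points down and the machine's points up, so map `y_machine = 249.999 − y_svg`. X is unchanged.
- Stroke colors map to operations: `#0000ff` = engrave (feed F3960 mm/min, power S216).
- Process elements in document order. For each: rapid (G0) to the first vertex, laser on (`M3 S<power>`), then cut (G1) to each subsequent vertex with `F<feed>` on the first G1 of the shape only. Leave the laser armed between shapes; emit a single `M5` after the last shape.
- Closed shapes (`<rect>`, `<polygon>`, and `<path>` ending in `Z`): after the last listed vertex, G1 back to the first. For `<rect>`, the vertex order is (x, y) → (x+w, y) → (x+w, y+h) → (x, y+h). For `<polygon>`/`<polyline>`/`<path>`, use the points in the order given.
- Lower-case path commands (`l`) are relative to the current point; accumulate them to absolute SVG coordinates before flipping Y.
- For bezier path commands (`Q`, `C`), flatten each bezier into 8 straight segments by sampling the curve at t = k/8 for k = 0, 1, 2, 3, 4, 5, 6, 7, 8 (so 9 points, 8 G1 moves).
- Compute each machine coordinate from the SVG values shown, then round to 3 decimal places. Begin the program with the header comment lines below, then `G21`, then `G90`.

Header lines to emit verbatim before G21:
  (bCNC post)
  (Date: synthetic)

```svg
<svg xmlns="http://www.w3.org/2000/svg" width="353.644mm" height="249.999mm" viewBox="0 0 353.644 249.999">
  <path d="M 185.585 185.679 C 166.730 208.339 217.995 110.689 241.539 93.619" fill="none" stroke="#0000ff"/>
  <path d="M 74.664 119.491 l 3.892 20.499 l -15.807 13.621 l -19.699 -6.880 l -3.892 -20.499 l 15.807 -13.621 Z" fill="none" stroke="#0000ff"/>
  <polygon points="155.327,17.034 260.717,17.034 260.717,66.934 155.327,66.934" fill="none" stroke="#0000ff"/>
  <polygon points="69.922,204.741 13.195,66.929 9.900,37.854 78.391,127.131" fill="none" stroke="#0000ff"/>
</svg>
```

1 u = 1 mm; y_m = 249.999 − y.

[1] `<path>` cubic bezier, #0000ff→engrave S216 F3960: (185.585,64.320) → (181.610,61.070) → (183.062,66.744) → (188.795,78.989) → (197.662,95.451) → (208.517,113.775) → (220.212,131.608) → (231.602,146.594) → (241.539,156.380)

[2] `<path>` regular polygon, #0000ff→engrave S216 F3960: (74.664,130.508) → (78.556,110.009) → (62.749,96.388) → (43.050,103.268) → (39.158,123.767) → (54.965,137.388) → (74.664,130.508) (closed)

[3] `<polygon>` rectangle, #0000ff→engrave S216 F3960: (155.327,232.965) → (260.717,232.965) → (260.717,183.065) → (155.327,183.065) → (155.327,232.965) (closed)

[4] `<polygon>` closed polygon, #0000ff→engrave S216 F3960: (69.922,45.258) → (13.195,183.070) → (9.900,212.145) → (78.391,122.868) → (69.922,45.258) (closed)

(bCNC post)
(Date: synthetic)
G21
G90
G0 X185.585 Y64.320
M3 S216
G1 X181.610 Y61.070 F3960
G1 X183.062 Y66.744
G1 X188.795 Y78.989
G1 X197.662 Y95.451
G1 X208.517 Y113.775
G1 X220.212 Y131.608
G1 X231.602 Y146.594
G1 X241.539 Y156.380
G0 X74.664 Y130.508
M3 S216
G1 X78.556 Y110.009 F3960
G1 X62.749 Y96.388
G1 X43.050 Y103.268
G1 X39.158 Y123.767
G1 X54.965 Y137.388
G1 X74.664 Y130.508
G0 X155.327 Y232.965
M3 S216
G1 X260.717 Y232.965 F3960
G1 X260.717 Y183.065
G1 X155.327 Y183.065
G1 X155.327 Y232.965
G0 X69.922 Y45.258
M3 S216
G1 X13.195 Y183.070 F3960
G1 X9.900 Y212.145
G1 X78.391 Y122.868
G1 X69.922 Y45.258
M5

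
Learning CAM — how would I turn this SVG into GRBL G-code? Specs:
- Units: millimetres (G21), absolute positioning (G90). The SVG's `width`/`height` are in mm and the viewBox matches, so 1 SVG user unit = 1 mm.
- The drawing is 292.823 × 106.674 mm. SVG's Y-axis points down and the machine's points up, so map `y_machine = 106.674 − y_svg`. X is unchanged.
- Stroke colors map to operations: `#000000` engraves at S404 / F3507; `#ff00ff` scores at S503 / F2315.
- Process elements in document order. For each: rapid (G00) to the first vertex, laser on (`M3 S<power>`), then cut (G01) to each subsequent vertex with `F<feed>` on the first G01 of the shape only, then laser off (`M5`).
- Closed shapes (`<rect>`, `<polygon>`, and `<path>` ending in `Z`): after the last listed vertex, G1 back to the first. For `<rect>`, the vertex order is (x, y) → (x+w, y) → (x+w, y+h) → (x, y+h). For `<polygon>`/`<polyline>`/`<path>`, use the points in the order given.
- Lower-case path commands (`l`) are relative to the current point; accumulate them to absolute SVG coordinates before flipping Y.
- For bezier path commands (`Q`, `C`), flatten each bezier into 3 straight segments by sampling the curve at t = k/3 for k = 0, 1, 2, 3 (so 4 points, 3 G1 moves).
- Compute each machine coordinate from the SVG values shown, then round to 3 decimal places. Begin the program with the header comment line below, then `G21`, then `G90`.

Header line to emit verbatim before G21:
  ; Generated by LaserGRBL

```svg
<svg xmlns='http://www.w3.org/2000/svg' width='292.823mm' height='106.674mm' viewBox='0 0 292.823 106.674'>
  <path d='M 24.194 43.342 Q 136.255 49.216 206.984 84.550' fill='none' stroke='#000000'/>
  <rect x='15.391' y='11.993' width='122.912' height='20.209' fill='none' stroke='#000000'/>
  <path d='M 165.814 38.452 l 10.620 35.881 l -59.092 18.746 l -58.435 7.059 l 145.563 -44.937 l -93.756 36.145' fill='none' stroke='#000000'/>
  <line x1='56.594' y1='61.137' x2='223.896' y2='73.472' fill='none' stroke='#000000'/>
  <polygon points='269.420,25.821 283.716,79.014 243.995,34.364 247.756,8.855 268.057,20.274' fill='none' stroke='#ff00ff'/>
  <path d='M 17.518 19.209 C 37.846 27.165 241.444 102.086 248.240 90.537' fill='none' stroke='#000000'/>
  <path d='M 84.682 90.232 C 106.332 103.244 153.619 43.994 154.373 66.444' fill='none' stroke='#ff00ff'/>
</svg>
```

Since the viewBox matches the mm dimensions, user units are millimetres directly. The only transform is the Y-flip y_m = 106.674 − y_svg.

Shape 1 is a quadratic bezier drawn with `<path>`. Its stroke #000000 means engrave at S404, F3507. After flipping Y the toolpath is (24.194,63.332) → (94.309,56.143) → (155.239,42.407) → (206.984,22.124).

Shape 2 is a rectangle drawn with `<rect>`. Its stroke #000000 means engrave at S404, F3507. After flipping Y the toolpath is (15.391,94.681) → (138.303,94.681) → (138.303,74.472) → (15.391,74.472) → (15.391,94.681), returning to the start.

Shape 3 is a open polyline drawn with `<path>`. Its stroke #000000 means engrave at S404, F3507. After flipping Y the toolpath is (165.814,68.222) → (176.434,32.341) → (117.342,13.595) → (58.907,6.536) → (204.470,51.473) → (110.714,15.328).

Shape 4 is a line segment drawn with `<line>`. Its stroke #000000 means engrave at S404, F3507. After flipping Y the toolpath is (56.594,45.537) → (223.896,33.202).

Shape 5 is a closed polygon drawn with `<polygon>`. Its stroke #ff00ff means score at S503, F2315. After flipping Y the toolpath is (269.420,80.853) → (283.716,27.660) → (243.995,72.310) → (247.756,97.819) → (268.057,86.400) → (269.420,80.853), returning to the start.

Shape 6 is a cubic bezier drawn with `<path>`. Its stroke #000000 means engrave at S404, F3507. After flipping Y the toolpath is (17.518,87.465) → (84.859,62.870) → (189.920,27.729) → (248.240,16.137).

Shape 7 is a cubic bezier drawn with `<path>`. Its stroke #ff00ff means score at S503, F2315. After flipping Y the toolpath is (84.682,16.442) → (112.205,21.815) → (140.781,41.149) → (154.373,40.230).

; Generated by LaserGRBL
G21
G90
G00 X24.194 Y63.332
M3 S404
G01 X94.309 Y56.143 F3507
G01 X155.239 Y42.407
G01 X206.984 Y22.124
M5
G00 X15.391 Y94.681
M3 S404
G01 X138.303 Y94.681 F3507
G01 X138.303 Y74.472
G01 X15.391 Y74.472
G01 X15.391 Y94.681
M5
G00 X165.814 Y68.222
M3 S404
G01 X176.434 Y32.341 F3507
G01 X117.342 Y13.595
G01 X58.907 Y6.536
G01 X204.470 Y51.473
G01 X110.714 Y15.328
M5
G00 X56.594 Y45.537
M3 S404
G01 X223.896 Y33.202 F3507
M5
G00 X269.420 Y80.853
M3 S503
G01 X283.716 Y27.660 F2315
G01 X243.995 Y72.310
G01 X247.756 Y97.819
G01 X268.057 Y86.400
G01 X269.420 Y80.853
M5
G00 X17.518 Y87.465
M3 S404
G01 X84.859 Y62.870 F3507
G01 X189.920 Y27.729
G01 X248.240 Y16.137
M5
G00 X84.682 Y16.442
M3 S503
G01 X112.205 Y21.815 F2315
G01 X140.781 Y41.149
G01 X154.373 Y40.230
M5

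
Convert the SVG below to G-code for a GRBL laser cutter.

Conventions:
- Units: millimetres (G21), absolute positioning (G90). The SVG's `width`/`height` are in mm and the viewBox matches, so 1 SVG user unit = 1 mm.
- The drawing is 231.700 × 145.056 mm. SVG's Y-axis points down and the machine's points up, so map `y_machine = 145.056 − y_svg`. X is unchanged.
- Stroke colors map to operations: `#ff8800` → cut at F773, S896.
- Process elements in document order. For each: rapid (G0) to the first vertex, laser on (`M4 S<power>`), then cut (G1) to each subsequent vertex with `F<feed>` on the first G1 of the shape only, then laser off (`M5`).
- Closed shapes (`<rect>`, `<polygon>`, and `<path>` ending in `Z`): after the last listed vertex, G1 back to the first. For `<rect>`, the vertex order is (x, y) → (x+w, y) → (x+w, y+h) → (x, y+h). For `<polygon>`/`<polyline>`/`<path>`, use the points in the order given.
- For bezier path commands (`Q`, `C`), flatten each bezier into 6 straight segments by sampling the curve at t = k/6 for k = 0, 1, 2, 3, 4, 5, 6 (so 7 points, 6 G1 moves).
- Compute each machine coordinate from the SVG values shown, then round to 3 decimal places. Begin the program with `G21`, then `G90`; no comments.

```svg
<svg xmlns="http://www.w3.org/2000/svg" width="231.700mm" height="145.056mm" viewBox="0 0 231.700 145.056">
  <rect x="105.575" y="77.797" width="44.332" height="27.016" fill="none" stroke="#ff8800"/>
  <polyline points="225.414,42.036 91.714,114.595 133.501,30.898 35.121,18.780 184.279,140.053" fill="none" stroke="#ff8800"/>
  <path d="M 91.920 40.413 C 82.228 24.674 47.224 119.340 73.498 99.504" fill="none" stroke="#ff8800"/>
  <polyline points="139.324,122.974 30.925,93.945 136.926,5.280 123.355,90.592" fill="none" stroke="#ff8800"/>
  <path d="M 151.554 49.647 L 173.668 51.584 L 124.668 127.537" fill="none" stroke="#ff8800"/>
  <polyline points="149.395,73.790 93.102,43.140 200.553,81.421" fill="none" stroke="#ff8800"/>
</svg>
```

G21
G90
G0 X105.575 Y67.259
M4 S896
G1 X149.907 Y67.259 F773
G1 X149.907 Y40.243
G1 X105.575 Y40.243
G1 X105.575 Y67.259
M5
G0 X225.414 Y103.020
M4 S896
G1 X91.714 Y30.461 F773
G1 X133.501 Y114.158
G1 X35.121 Y126.276
G1 X184.279 Y5.003
M5
G0 X91.920 Y104.643
M4 S896
G1 X85.366 Y104.353 F773
G1 X76.998 Y91.910
G1 X69.222 Y73.561
G1 X64.443 Y55.553
G1 X65.067 Y44.135
G1 X73.498 Y45.552
M5
G0 X139.324 Y22.082
M4 S896
G1 X30.925 Y51.111 F773
G1 X136.926 Y139.776
G1 X123.355 Y54.464
M5
G0 X151.554 Y95.409
M4 S896
G1 X173.668 Y93.472 F773
G1 X124.668 Y17.519
M5
G0 X149.395 Y71.266
M4 S896
G1 X93.102 Y101.916 F773
G1 X200.553 Y63.635
M5

Since the viewBox matches the mm dimensions, user units are millimetres directly. The only transform is the Y-flip y_m = 145.056 − y_svg.

Shape 1 is a rectangle drawn with `<rect>`. Its stroke #ff8800 means cut at S896, F773. After flipping Y the toolpath is (105.575,67.259) → (149.907,67.259) → (149.907,40.243) → (105.575,40.243) → (105.575,67.259), returning to the start.

Shape 2 is a open polyline drawn with `<polyline>`. Its stroke #ff8800 means cut at S896, F773. After flipping Y the toolpath is (225.414,103.020) → (91.714,30.461) → (133.501,114.158) → (35.121,126.276) → (184.279,5.003).

Shape 3 is a cubic bezier drawn with `<path>`. Its stroke #ff8800 means cut at S896, F773. After flipping Y the toolpath is (91.920,104.643) → (85.366,104.353) → (76.998,91.910) → (69.222,73.561) → (64.443,55.553) → (65.067,44.135) → (73.498,45.552).

Shape 4 is a open polyline drawn with `<polyline>`. Its stroke #ff8800 means cut at S896, F773. After flipping Y the toolpath is (139.324,22.082) → (30.925,51.111) → (136.926,139.776) → (123.355,54.464).

Shape 5 is a open polyline drawn with `<path>`. Its stroke #ff8800 means cut at S896, F773. After flipping Y the toolpath is (151.554,95.409) → (173.668,93.472) → (124.668,17.519).

Shape 6 is a open polyline drawn with `<polyline>`. Its stroke #ff8800 means cut at S896, F773. After flipping Y the toolpath is (149.395,71.266) → (93.102,101.916) → (200.553,63.635).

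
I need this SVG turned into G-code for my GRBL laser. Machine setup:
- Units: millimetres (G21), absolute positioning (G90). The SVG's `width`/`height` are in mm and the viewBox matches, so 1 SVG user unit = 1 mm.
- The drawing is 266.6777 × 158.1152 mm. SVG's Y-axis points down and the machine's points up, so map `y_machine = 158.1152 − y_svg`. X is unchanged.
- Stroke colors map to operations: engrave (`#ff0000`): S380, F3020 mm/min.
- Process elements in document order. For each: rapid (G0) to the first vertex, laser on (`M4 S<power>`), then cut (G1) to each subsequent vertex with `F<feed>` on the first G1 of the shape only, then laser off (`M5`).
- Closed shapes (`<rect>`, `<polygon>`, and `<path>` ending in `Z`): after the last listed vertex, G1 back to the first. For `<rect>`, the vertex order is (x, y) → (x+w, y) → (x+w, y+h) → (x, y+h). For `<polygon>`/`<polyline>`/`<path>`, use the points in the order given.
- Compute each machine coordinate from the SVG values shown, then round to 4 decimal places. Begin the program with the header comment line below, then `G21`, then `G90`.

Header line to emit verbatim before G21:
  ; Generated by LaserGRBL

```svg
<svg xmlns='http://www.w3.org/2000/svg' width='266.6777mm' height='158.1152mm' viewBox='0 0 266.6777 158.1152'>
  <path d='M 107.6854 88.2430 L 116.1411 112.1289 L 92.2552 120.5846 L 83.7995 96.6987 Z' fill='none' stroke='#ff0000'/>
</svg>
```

viewBox `0 0 266.6777 158.1152` with mm width/height → 1 unit = 1 mm. Flip: y_m = 158.1152 − y_svg.

**Shape 1** — `<path>` regular polygon, stroke `#ff0000` → engrave (S380, F3020). Machine vertices: (107.6854,69.8722) → (116.1411,45.9863) → (92.2552,37.5306) → (83.7995,61.4165) → (107.6854,69.8722). Closed: final G1 returns to the first vertex.

; Generated by LaserGRBL
G21
G90
G0 X107.6854 Y69.8722
M4 S380
G1 X116.1411 Y45.9863 F3020
G1 X92.2552 Y37.5306
G1 X83.7995 Y61.4165
G1 X107.6854 Y69.8722
M5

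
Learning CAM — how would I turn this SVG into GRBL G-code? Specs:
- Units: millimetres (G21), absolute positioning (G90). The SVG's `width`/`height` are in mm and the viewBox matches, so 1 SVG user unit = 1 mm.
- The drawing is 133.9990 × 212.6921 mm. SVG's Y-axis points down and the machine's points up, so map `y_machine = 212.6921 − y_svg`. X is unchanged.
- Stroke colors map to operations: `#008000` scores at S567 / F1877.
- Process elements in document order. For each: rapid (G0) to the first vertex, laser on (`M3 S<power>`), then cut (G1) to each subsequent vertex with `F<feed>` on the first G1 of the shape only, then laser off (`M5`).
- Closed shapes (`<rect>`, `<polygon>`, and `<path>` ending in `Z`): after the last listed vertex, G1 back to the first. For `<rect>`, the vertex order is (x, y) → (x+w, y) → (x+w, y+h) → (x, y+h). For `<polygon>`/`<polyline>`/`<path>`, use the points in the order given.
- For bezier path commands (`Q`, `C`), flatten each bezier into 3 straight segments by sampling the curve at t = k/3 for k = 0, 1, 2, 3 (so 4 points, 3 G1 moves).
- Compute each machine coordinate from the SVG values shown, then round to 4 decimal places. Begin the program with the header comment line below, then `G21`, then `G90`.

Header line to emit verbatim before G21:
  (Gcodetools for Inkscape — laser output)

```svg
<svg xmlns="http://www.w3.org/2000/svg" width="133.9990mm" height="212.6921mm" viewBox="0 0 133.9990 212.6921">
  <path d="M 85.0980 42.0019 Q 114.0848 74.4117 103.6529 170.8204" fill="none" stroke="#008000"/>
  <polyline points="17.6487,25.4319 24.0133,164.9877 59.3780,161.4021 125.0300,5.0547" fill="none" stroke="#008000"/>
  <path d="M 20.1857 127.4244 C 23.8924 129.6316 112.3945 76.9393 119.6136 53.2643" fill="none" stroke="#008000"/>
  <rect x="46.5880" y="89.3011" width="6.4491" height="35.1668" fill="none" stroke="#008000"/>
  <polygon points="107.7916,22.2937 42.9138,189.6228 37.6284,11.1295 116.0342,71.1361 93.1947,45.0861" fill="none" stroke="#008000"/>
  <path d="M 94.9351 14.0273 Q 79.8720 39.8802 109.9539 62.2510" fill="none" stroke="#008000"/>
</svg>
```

Since the viewBox matches the mm dimensions, user units are millimetres directly. The only transform is the Y-flip y_m = 212.6921 − y_svg.

Shape 1 is a quadratic bezier drawn with `<path>`. Its stroke #008000 means score at S567, F1877. After flipping Y the toolpath is (85.0980,170.6902) → (100.0427,141.9727) → (106.2276,99.0332) → (103.6529,41.8717).

Shape 2 is a open polyline drawn with `<polyline>`. Its stroke #008000 means score at S567, F1877. After flipping Y the toolpath is (17.6487,187.2602) → (24.0133,47.7044) → (59.3780,51.2900) → (125.0300,207.6374).

Shape 3 is a cubic bezier drawn with `<path>`. Its stroke #008000 means score at S567, F1877. After flipping Y the toolpath is (20.1857,85.2677) → (46.0065,98.2523) → (91.4512,129.1884) → (119.6136,159.4278).

Shape 4 is a rectangle drawn with `<rect>`. Its stroke #008000 means score at S567, F1877. After flipping Y the toolpath is (46.5880,123.3910) → (53.0371,123.3910) → (53.0371,88.2242) → (46.5880,88.2242) → (46.5880,123.3910), returning to the start.

Shape 5 is a closed polygon drawn with `<polygon>`. Its stroke #008000 means score at S567, F1877. After flipping Y the toolpath is (107.7916,190.3984) → (42.9138,23.0693) → (37.6284,201.5626) → (116.0342,141.5560) → (93.1947,167.6060) → (107.7916,190.3984), returning to the start.

Shape 6 is a quadratic bezier drawn with `<path>`. Its stroke #008000 means score at S567, F1877. After flipping Y the toolpath is (94.9351,198.6648) → (89.9091,181.8164) → (94.9154,165.7419) → (109.9539,150.4411).

(Gcodetools for Inkscape — laser output)
G21
G90
G0 X85.0980 Y170.6902
M3 S567
G1 X100.0427 Y141.9727 F1877
G1 X106.2276 Y99.0332
G1 X103.6529 Y41.8717
M5
G0 X17.6487 Y187.2602
M3 S567
G1 X24.0133 Y47.7044 F1877
G1 X59.3780 Y51.2900
G1 X125.0300 Y207.6374
M5
G0 X20.1857 Y85.2677
M3 S567
G1 X46.0065 Y98.2523 F1877
G1 X91.4512 Y129.1884
G1 X119.6136 Y159.4278
M5
G0 X46.5880 Y123.3910
M3 S567
G1 X53.0371 Y123.3910 F1877
G1 X53.0371 Y88.2242
G1 X46.5880 Y88.2242
G1 X46.5880 Y123.3910
M5
G0 X107.7916 Y190.3984
M3 S567
G1 X42.9138 Y23.0693 F1877
G1 X37.6284 Y201.5626
G1 X116.0342 Y141.5560
G1 X93.1947 Y167.6060
G1 X107.7916 Y190.3984
M5
G0 X94.9351 Y198.6648
M3 S567
G1 X89.9091 Y181.8164 F1877
G1 X94.9154 Y165.7419
G1 X109.9539 Y150.4411
M5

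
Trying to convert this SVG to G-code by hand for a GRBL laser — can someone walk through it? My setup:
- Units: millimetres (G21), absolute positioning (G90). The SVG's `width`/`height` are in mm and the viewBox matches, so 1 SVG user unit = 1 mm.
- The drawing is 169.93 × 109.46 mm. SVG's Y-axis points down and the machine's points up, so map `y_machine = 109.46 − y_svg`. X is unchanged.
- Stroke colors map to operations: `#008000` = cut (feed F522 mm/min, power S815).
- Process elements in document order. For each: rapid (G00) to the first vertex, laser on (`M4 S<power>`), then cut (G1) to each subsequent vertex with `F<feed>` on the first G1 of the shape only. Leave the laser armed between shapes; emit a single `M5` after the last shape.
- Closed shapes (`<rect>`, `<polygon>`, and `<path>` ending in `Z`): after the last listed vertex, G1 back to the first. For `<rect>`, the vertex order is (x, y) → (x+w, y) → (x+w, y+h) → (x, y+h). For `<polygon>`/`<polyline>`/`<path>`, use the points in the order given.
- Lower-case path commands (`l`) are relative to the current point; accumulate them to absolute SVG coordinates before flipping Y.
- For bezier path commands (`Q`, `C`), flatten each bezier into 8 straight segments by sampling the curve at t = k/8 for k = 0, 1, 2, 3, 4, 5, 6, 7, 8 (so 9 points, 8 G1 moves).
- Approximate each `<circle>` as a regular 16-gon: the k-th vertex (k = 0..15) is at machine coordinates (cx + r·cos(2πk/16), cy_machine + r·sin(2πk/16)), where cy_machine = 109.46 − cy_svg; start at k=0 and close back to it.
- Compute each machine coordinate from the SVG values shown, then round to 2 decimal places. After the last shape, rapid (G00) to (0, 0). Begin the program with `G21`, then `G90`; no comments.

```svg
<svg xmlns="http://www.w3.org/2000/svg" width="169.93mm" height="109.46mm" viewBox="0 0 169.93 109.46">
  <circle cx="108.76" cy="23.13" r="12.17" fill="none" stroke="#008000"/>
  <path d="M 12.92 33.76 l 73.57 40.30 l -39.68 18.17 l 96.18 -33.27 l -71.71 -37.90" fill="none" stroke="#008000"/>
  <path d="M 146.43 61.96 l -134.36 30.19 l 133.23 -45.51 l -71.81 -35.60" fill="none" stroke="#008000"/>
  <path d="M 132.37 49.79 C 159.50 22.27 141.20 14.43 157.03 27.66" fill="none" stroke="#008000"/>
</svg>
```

Since the viewBox matches the mm dimensions, user units are millimetres directly. The only transform is the Y-flip y_m = 109.46 − y_svg.

Shape 1 is a circle drawn with `<circle>`. Its stroke #008000 means cut at S815, F522. After flipping Y the toolpath is (120.93,86.33) → (120.00,90.99) → (117.37,94.94) → (113.42,97.57) → (108.76,98.50) → (104.10,97.57) → (100.15,94.94) → (97.52,90.99) → (96.59,86.33) → (97.52,81.67) → (100.15,77.72) → (104.10,75.09) → (108.76,74.16) → (113.42,75.09) → (117.37,77.72) → (120.00,81.67) → (120.93,86.33), returning to the start.

Shape 2 is a open polyline drawn with `<path>`. Its stroke #008000 means cut at S815, F522. After flipping Y the toolpath is (12.92,75.70) → (86.49,35.40) → (46.81,17.23) → (142.99,50.50) → (71.28,88.40).

Shape 3 is a open polyline drawn with `<path>`. Its stroke #008000 means cut at S815, F522. After flipping Y the toolpath is (146.43,47.50) → (12.07,17.31) → (145.30,62.82) → (73.49,98.42).

Shape 4 is a cubic bezier drawn with `<path>`. Its stroke #008000 means cut at S815, F522. After flipping Y the toolpath is (132.37,59.67) → (140.57,69.06) → (145.44,76.60) → (147.92,82.25) → (148.94,86.02) → (149.42,87.87) → (150.31,87.79) → (152.54,85.78) → (157.03,81.80).

G21
G90
G00 X120.93 Y86.33
M4 S815
G1 X120.00 Y90.99 F522
G1 X117.37 Y94.94
G1 X113.42 Y97.57
G1 X108.76 Y98.50
G1 X104.10 Y97.57
G1 X100.15 Y94.94
G1 X97.52 Y90.99
G1 X96.59 Y86.33
G1 X97.52 Y81.67
G1 X100.15 Y77.72
G1 X104.10 Y75.09
G1 X108.76 Y74.16
G1 X113.42 Y75.09
G1 X117.37 Y77.72
G1 X120.00 Y81.67
G1 X120.93 Y86.33
G00 X12.92 Y75.70
M4 S815
G1 X86.49 Y35.40 F522
G1 X46.81 Y17.23
G1 X142.99 Y50.50
G1 X71.28 Y88.40
G00 X146.43 Y47.50
M4 S815
G1 X12.07 Y17.31 F522
G1 X145.30 Y62.82
G1 X73.49 Y98.42
G00 X132.37 Y59.67
M4 S815
G1 X140.57 Y69.06 F522
G1 X145.44 Y76.60
G1 X147.92 Y82.25
G1 X148.94 Y86.02
G1 X149.42 Y87.87
G1 X150.31 Y87.79
G1 X152.54 Y85.78
G1 X157.03 Y81.80
M5
G00 X0.00 Y0.00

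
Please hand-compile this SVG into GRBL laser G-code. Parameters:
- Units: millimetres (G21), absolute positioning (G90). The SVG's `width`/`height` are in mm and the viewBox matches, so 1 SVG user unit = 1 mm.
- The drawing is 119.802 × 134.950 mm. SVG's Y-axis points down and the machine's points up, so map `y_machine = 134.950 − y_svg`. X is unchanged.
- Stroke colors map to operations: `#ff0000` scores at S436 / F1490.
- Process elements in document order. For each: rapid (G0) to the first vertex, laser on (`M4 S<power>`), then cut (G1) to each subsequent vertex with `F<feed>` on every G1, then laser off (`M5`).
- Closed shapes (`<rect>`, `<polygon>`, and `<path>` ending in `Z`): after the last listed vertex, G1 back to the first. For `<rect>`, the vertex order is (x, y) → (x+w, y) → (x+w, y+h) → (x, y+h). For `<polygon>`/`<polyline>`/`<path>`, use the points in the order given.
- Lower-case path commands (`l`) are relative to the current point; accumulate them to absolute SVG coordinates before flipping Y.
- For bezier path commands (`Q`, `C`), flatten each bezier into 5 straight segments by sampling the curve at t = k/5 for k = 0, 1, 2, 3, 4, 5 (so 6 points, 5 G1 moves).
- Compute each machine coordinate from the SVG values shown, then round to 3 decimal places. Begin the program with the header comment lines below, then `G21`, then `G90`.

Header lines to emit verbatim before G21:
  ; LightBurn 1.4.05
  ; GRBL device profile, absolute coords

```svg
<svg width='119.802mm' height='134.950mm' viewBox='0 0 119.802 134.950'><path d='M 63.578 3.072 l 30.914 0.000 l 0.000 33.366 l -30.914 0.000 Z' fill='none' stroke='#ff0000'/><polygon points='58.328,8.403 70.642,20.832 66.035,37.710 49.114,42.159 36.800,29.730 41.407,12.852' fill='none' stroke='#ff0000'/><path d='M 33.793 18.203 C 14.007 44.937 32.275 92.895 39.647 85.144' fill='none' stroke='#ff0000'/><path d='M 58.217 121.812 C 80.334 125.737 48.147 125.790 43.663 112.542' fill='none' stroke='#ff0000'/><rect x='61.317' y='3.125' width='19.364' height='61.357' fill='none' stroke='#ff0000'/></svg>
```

; LightBurn 1.4.05
; GRBL device profile, absolute coords
G21
G90
G0 X63.578 Y131.878
M4 S436
G1 X94.492 Y131.878 F1490
G1 X94.492 Y98.512 F1490
G1 X63.578 Y98.512 F1490
G1 X63.578 Y131.878 F1490
M5
G0 X58.328 Y126.547
M4 S436
G1 X70.642 Y114.118 F1490
G1 X66.035 Y97.240 F1490
G1 X49.114 Y92.791 F1490
G1 X36.800 Y105.220 F1490
G1 X41.407 Y122.098 F1490
G1 X58.328 Y126.547 F1490
M5
G0 X33.793 Y116.747
M4 S436
G1 X26.096 Y98.775 F1490
G1 X25.183 Y79.402 F1490
G1 X28.703 Y62.321 F1490
G1 X34.308 Y51.225 F1490
G1 X39.647 Y49.806 F1490
M5
G0 X58.217 Y13.138
M4 S436
G1 X65.627 Y11.323 F1490
G1 X63.940 Y10.890 F1490
G1 X57.093 Y12.291 F1490
G1 X49.022 Y15.980 F1490
G1 X43.663 Y22.408 F1490
M5
G0 X61.317 Y131.825
M4 S436
G1 X80.681 Y131.825 F1490
G1 X80.681 Y70.468 F1490
G1 X61.317 Y70.468 F1490
G1 X61.317 Y131.825 F1490
M5

Since the viewBox matches the mm dimensions, user units are millimetres directly. The only transform is the Y-flip y_m = 134.950 − y_svg.

Shape 1 is a rectangle drawn with `<path>`. Its stroke #ff0000 means score at S436, F1490. After flipping Y the toolpath is (63.578,131.878) → (94.492,131.878) → (94.492,98.512) → (63.578,98.512) → (63.578,131.878), returning to the start.

Shape 2 is a regular polygon drawn with `<polygon>`. Its stroke #ff0000 means score at S436, F1490. After flipping Y the toolpath is (58.328,126.547) → (70.642,114.118) → (66.035,97.240) → (49.114,92.791) → (36.800,105.220) → (41.407,122.098) → (58.328,126.547), returning to the start.

Shape 3 is a cubic bezier drawn with `<path>`. Its stroke #ff0000 means score at S436, F1490. After flipping Y the toolpath is (33.793,116.747) → (26.096,98.775) → (25.183,79.402) → (28.703,62.321) → (34.308,51.225) → (39.647,49.806).

Shape 4 is a cubic bezier drawn with `<path>`. Its stroke #ff0000 means score at S436, F1490. After flipping Y the toolpath is (58.217,13.138) → (65.627,11.323) → (63.940,10.890) → (57.093,12.291) → (49.022,15.980) → (43.663,22.408).

Shape 5 is a rectangle drawn with `<rect>`. Its stroke #ff0000 means score at S436, F1490. After flipping Y the toolpath is (61.317,131.825) → (80.681,131.825) → (80.681,70.468) → (61.317,70.468) → (61.317,131.825), returning to the start.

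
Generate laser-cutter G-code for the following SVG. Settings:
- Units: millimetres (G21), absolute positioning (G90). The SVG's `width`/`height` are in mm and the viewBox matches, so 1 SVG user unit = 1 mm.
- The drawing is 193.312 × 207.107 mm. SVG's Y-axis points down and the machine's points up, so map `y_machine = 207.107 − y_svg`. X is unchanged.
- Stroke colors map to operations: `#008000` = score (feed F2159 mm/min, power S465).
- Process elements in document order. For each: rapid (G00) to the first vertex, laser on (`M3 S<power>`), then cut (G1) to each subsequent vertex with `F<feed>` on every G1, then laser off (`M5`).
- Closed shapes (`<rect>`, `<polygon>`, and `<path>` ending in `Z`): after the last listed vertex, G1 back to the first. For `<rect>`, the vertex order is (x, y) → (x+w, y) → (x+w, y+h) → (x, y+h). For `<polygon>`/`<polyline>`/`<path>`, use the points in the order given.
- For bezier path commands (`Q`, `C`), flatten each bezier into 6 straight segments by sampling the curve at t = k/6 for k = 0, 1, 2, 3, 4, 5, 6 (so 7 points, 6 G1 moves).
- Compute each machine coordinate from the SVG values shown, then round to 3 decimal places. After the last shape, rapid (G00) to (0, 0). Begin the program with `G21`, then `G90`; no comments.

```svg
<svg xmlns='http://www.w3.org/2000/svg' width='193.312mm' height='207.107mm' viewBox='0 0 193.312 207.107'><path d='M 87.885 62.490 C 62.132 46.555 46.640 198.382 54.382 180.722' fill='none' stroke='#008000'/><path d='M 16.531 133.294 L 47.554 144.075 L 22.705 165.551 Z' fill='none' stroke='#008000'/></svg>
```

G21
G90
G00 X87.885 Y144.617
M3 S465
G1 X75.924 Y140.166 F2159
G1 X66.033 Y117.122 F2159
G1 X58.573 Y84.854 F2159
G1 X53.904 Y52.730 F2159
G1 X52.387 Y30.118 F2159
G1 X54.382 Y26.385 F2159
M5
G00 X16.531 Y73.813
M3 S465
G1 X47.554 Y63.032 F2159
G1 X22.705 Y41.556 F2159
G1 X16.531 Y73.813 F2159
M5
G00 X0.000 Y0.000

1 u = 1 mm; y_m = 207.107 − y.

[1] `<path>` cubic bezier, #008000→score S465 F2159: (87.885,144.617) → (75.924,140.166) → (66.033,117.122) → (58.573,84.854) → (53.904,52.730) → (52.387,30.118) → (54.382,26.385)

[2] `<path>` regular polygon, #008000→score S465 F2159: (16.531,73.813) → (47.554,63.032) → (22.705,41.556) → (16.531,73.813) (closed)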